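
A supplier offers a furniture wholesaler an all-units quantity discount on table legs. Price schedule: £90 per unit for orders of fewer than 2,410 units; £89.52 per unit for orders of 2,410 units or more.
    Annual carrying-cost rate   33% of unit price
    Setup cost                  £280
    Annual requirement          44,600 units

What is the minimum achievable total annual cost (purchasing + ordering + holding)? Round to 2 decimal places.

H₁ = 33%×£90 = £29.7000;  H₂ = 33%×£89.52 = £29.5416
EOQ₁ = √(2×44,600×280/29.7000) = 917.03  (< 2,410, feasible at tier 1)
EOQ₂ = √(2×44,600×280/29.5416) = 919.48  (< 2,410 → use Q = 2,410 at tier-2 price)
TC(tier 1 (EOQ₁), Q≈917.0) = £4,041,235.77
TC(tier 2, Q≈2,410.0) = £4,033,371.37
Minimum at tier 2: £4,033,371.37

£4,033,371.37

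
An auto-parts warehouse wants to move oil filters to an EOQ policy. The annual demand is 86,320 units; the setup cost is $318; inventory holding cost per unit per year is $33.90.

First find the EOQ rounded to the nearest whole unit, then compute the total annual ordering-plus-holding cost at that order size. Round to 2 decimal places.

EOQ = √(2DS/H) = √(2 × 86,320 × 318 / 33.9)
    = √(1,619,454.87) ≈ 1,272.58 → Q = 1,273 units
Annual ordering cost = (D/Q)·S = (86,320/1,273) × 318 = $21,563.05
Annual holding cost  = (Q/2)·H = (1,273/2) × 33.9 = $21,577.35
Total = $21,563.05 + $21,577.35 = $43,140.40

$43,140.40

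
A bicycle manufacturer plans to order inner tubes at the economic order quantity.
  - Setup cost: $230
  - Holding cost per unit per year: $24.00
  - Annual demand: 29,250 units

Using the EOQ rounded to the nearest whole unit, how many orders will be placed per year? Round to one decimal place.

39.1 orders per year

EOQ = √(2DS/H) = √(2 × 29,250 × 230 / 24)
    = √(560,625.00) ≈ 748.75 → Q = 749
Orders per year = D/Q = 29,250 / 749 = 39.052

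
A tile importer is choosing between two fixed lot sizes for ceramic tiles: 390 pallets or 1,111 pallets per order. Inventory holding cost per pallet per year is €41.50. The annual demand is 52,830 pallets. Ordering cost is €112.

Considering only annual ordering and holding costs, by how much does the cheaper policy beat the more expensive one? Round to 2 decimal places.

€5,114.85

TC(Q) = (D/Q)S + (Q/2)H
TC(390) = (52,830/390)×112 + (390/2)×41.5 = €23,264.19
TC(1,111) = (52,830/1,111)×112 + (1,111/2)×41.5 = €28,379.05
Lots of 390 are cheaper by €5,114.85.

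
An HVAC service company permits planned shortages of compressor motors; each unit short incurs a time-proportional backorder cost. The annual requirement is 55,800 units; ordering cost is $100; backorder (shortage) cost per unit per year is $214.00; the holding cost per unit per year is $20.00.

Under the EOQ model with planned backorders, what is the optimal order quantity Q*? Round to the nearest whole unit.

781 units

Basic EOQ = √(2·55,800·100/20) = 746.994
Backorder adjustment √((H+b)/b) = √((20+214)/214) = 1.0457
Q* = 746.994 × 1.0457 ≈ 781.12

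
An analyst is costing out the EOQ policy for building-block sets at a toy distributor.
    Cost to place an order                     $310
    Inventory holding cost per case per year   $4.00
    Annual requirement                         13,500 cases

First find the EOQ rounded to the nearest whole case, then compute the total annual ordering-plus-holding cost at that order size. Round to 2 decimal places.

$5,786.19

Optimal lot size Q* = (2 × 13,500 × $310 / $4)^½ ≈ 1,446.55 → Q = 1,447 cases
Ordering: D/Q × S = 13,500/1,447 × $310 = $2,892.19
Holding:  Q/2 × H = 1,447/2 × $4 = $2,894.00
Total = $2,892.19 + $2,894.00 = $5,786.19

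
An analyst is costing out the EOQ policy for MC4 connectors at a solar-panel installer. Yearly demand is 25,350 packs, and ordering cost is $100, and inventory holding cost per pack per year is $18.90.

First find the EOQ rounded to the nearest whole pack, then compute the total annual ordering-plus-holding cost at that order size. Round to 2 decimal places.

Q* = √(2·D·S / H) = √(2·25,350·100 / 18.9) = √268,254.0 ≈ 517.93 → Q = 518 packs
Ordering: D/Q × S = 25,350/518 × $100 = $4,893.82
Holding:  Q/2 × H = 518/2 × $18.9 = $4,895.10
Total = $4,893.82 + $4,895.10 = $9,788.92

$9,788.92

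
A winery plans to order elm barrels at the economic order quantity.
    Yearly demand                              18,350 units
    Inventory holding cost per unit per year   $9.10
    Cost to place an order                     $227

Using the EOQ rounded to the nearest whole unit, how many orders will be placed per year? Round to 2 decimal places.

2DS/H = 2·18,350·227/9.1 = 915,483.52
EOQ = √915,483.52 ≈ 956.81 → Q = 957
Orders per year = D/Q = 18,350 / 957 = 19.175

19.17 orders per year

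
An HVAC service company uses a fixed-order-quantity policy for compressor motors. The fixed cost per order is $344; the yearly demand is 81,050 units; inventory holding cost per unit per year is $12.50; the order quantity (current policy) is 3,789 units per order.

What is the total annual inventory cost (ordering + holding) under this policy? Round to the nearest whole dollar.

Orders/yr = 81,050/3,789 = 21.391; ordering cost = 21.391 × $344 = $7,358.46
Average inventory = 3,789/2 = 1894.5; holding cost = 1894.5 × $12.5 = $23,681.25
Total = $7,358.46 + $23,681.25 = $31,039.71

$31,040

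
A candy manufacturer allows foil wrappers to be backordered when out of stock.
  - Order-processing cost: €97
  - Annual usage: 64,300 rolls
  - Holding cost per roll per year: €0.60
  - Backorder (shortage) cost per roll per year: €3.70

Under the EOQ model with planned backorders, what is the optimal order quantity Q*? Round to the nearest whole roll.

4,915 rolls

Basic EOQ = √(2·64,300·97/0.6) = 4,559.642
Backorder adjustment √((H+b)/b) = √((0.6+3.7)/3.7) = 1.0780
Q* = 4,559.642 × 1.0780 ≈ 4,915.46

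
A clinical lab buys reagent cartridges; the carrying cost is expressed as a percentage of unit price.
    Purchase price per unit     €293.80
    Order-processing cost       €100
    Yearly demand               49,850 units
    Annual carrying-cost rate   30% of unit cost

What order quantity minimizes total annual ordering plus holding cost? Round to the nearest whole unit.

336 units

Carrying cost H = €293.8 × 30% = €88.1400/unit/yr
Q* = √(2·D·S / H) = √(2·49,850·100 / 88.14) = √113,115.5 ≈ 336.33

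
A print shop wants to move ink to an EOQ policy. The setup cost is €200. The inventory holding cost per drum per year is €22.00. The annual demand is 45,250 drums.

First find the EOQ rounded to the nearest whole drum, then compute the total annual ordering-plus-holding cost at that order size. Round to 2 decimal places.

Optimal lot size Q* = (2 × 45,250 × €200 / €22)^½ ≈ 907.04 → Q = 907 drums
Annual ordering cost = (D/Q)·S = (45,250/907) × 200 = €9,977.95
Annual holding cost  = (Q/2)·H = (907/2) × 22 = €9,977.00
Total = €9,977.95 + €9,977.00 = €19,954.95

€19,954.95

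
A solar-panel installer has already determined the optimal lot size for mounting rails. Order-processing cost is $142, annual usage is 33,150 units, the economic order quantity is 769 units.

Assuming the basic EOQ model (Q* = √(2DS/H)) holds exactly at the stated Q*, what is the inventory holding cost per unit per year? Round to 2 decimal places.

From Q* = √(2DS/H) ⇒ Q*² = 2DS/H.
H = 2DS / Q² = 2 × 33,150 × 142 / 769² = 15.9202

$15.92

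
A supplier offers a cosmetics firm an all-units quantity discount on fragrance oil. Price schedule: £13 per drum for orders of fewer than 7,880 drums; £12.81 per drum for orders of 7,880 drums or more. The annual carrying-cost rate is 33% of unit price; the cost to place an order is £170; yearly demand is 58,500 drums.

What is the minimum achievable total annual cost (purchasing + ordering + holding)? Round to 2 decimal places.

H₁ = 33%×£13 = £4.2900;  H₂ = 33%×£12.81 = £4.2273
EOQ₁ = √(2×58,500×170/4.2900) = 2,153.22  (< 7,880, feasible at tier 1)
EOQ₂ = √(2×58,500×170/4.2273) = 2,169.13  (< 7,880 → use Q = 7,880 at tier-2 price)
TC(tier 1 (EOQ₁), Q≈2,153.2) = £769,737.32
TC(tier 2, Q≈7,880.0) = £767,302.62
Minimum at tier 2: £767,302.62

£767,302.62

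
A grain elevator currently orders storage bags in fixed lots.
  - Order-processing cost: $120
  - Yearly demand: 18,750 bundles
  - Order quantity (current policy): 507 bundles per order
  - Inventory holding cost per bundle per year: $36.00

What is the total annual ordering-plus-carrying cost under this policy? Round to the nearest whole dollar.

$13,564

Ordering: D/Q × S = 18,750/507 × $120 = $4,437.87
Holding:  Q/2 × H = 507/2 × $36 = $9,126.00
Total = $4,437.87 + $9,126.00 = $13,563.87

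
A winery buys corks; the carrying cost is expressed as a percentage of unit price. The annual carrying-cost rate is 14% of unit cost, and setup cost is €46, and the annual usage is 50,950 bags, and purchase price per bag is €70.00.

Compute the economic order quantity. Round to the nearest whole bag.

H = i·C = 0.14 × €70 = €9.8000 per bag-year
EOQ = √(2DS/H) = √(2 × 50,950 × 46 / 9.8)
    = √(478,306.12) ≈ 691.60

692 bags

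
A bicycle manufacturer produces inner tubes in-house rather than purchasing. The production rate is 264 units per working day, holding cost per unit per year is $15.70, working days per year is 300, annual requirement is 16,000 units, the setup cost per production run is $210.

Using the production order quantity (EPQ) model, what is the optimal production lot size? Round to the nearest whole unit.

Daily demand d = 16,000/300 = 53.333; p = 264; 1 − d/p = 0.79798
EPQ = √(2DS / (H(1 − d/p)))
    = √(2 × 16,000 × 210 / (15.7 × 0.79798)) ≈ 732.38

732 units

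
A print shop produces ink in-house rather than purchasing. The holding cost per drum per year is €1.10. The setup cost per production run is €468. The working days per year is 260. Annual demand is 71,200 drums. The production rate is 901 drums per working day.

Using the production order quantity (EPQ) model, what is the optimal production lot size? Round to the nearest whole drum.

9,329 drums

d = 71,200/260 = 273.8462 drums/day;  effective holding cost H(1 − d/p) = 1.1·(1 − 273.8462/901) = 0.76567
Q* = √(2DS / H_eff) = √(2·71,200·468 / 0.76567) ≈ 9,329.47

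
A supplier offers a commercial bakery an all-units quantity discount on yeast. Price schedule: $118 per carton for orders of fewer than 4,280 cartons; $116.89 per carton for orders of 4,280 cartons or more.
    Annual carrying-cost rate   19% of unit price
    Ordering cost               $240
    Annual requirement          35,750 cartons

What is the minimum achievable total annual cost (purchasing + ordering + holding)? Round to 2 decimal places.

$4,228,349.65

H₁ = 19%×$118 = $22.4200;  H₂ = 19%×$116.89 = $22.2091
EOQ₁ = √(2×35,750×240/22.4200) = 874.86  (< 4,280, feasible at tier 1)
EOQ₂ = √(2×35,750×240/22.2091) = 879.01  (< 4,280 → use Q = 4,280 at tier-2 price)
TC(tier 1 (EOQ₁), Q≈874.9) = $4,238,114.46
TC(tier 2, Q≈4,280.0) = $4,228,349.65
Minimum at tier 2: $4,228,349.65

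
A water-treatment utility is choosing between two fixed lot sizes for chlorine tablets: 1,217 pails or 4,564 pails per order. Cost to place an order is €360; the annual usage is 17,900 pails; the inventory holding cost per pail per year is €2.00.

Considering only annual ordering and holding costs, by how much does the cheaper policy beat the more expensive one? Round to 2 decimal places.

For each Q, cost = (D/Q)·S + (Q/2)·H.
TC(1,217) = (17,900/1,217)×360 + (1,217/2)×2 = €6,511.99
TC(4,564) = (17,900/4,564)×360 + (4,564/2)×2 = €5,975.92
Lots of 4,564 are cheaper by €536.07.

€536.07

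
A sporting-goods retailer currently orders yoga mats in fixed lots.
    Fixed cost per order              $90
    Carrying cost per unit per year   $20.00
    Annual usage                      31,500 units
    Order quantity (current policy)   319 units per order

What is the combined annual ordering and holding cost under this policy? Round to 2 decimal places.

$12,077.15

Annual ordering cost = (D/Q)·S = (31,500/319) × 90 = $8,887.15
Annual holding cost  = (Q/2)·H = (319/2) × 20 = $3,190.00
Total = $8,887.15 + $3,190.00 = $12,077.15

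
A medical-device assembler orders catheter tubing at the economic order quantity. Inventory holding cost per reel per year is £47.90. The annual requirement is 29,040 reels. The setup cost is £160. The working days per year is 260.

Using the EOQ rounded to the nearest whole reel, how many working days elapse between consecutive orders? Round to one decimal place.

2DS/H = 2·29,040·160/47.9 = 194,004.18
EOQ = √194,004.18 ≈ 440.46 → Q = 440 reels
T = Q/D × 260 days = 440/29,040 × 260 = 3.939 days

3.9 days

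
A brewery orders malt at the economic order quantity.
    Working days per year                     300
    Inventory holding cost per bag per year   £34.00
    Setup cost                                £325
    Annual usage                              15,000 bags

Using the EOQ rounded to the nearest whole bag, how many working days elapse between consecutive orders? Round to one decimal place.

EOQ = √(2DS/H) = √(2 × 15,000 × 325 / 34)
    = √(286,764.71) ≈ 535.50 → Q = 536 bags
Cycle time = (working days × Q)/D = (300 × 536) / 15,000 = 10.720 days

10.7 days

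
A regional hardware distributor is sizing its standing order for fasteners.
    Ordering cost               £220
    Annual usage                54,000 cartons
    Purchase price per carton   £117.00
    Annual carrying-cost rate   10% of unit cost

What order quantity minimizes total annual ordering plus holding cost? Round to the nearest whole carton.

Carrying cost H = £117 × 10% = £11.7000/carton/yr
Q* = √(2·D·S / H) = √(2·54,000·220 / 11.7) = √2,030,769.2 ≈ 1,425.05

1,425 cartons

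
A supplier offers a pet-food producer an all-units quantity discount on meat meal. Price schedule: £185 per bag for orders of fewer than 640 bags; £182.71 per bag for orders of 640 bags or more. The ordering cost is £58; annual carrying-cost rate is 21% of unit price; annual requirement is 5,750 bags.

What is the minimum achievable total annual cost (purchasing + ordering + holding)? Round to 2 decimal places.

H₁ = 21%×£185 = £38.8500;  H₂ = 21%×£182.71 = £38.3691
EOQ₁ = √(2×5,750×58/38.8500) = 131.03  (< 640, feasible at tier 1)
EOQ₂ = √(2×5,750×58/38.3691) = 131.85  (< 640 → use Q = 640 at tier-2 price)
TC(tier 1 (EOQ₁), Q≈131.0) = £1,068,840.48
TC(tier 2, Q≈640.0) = £1,063,381.71
Minimum at tier 2: £1,063,381.71

£1,063,381.71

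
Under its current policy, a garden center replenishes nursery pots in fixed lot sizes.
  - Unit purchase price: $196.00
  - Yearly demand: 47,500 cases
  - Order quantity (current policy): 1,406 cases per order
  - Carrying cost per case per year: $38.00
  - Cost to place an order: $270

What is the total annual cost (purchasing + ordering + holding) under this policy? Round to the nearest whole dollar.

Ordering: D/Q × S = 47,500/1,406 × $270 = $9,121.62
Holding:  Q/2 × H = 1,406/2 × $38 = $26,714.00
Purchase cost = D·C = 47,500 × 196 = $9,310,000.00
Total = $9,121.62 + $26,714.00 + $9,310,000.00 = $9,345,835.62

$9,345,836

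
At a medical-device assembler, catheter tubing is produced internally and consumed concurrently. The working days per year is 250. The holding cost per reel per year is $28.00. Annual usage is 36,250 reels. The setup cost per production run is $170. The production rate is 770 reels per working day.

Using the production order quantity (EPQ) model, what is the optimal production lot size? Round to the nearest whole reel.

736 reels

Daily demand d = 36,250/250 = 145.000; p = 770; 1 − d/p = 0.81169
EPQ = √(2DS / (H(1 − d/p)))
    = √(2 × 36,250 × 170 / (28 × 0.81169)) ≈ 736.41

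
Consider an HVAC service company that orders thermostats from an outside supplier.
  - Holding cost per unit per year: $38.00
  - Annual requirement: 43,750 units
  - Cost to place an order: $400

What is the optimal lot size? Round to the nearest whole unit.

960 units

EOQ = √(2DS/H) = √(2 × 43,750 × 400 / 38)
    = √(921,052.63) ≈ 959.71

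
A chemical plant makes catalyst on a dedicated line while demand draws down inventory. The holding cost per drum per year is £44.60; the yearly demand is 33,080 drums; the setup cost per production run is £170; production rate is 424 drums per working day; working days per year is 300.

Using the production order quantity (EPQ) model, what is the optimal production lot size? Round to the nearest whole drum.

584 drums

Daily demand d = 33,080/300 = 110.267; p = 424; 1 − d/p = 0.73994
EPQ = √(2DS / (H(1 − d/p)))
    = √(2 × 33,080 × 170 / (44.6 × 0.73994)) ≈ 583.79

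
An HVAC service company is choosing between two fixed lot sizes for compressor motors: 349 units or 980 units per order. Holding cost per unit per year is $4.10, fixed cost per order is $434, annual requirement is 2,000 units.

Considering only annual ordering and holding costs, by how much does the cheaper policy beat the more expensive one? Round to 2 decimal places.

TC(Q) = (D/Q)S + (Q/2)H
TC(349) = (2,000/349)×434 + (349/2)×4.1 = $3,202.56
TC(980) = (2,000/980)×434 + (980/2)×4.1 = $2,894.71
Lots of 980 are cheaper by $307.84.

$307.84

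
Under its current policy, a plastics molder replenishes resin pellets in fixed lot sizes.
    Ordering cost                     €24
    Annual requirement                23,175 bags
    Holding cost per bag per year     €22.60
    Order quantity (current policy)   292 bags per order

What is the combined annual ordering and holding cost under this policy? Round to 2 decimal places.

€5,204.39

Orders/yr = 23,175/292 = 79.366; ordering cost = 79.366 × €24 = €1,904.79
Average inventory = 292/2 = 146; holding cost = 146 × €22.6 = €3,299.60
Total = €1,904.79 + €3,299.60 = €5,204.39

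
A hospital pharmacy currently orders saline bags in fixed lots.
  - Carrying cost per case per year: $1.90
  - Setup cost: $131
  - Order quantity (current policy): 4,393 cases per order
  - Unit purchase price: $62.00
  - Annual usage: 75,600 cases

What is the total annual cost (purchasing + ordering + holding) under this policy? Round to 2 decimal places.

Ordering: D/Q × S = 75,600/4,393 × $131 = $2,254.40
Holding:  Q/2 × H = 4,393/2 × $1.9 = $4,173.35
Purchase cost = D·C = 75,600 × 62 = $4,687,200.00
Total = $2,254.40 + $4,173.35 + $4,687,200.00 = $4,693,627.75

$4,693,627.75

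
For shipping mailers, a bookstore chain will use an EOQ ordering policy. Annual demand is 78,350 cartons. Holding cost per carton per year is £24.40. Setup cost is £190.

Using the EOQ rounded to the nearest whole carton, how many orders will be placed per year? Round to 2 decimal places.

70.90 orders per year

EOQ = √(2DS/H) = √(2 × 78,350 × 190 / 24.4)
    = √(1,220,204.92) ≈ 1,104.63 → Q = 1,105
Orders per year = D/Q = 78,350 / 1,105 = 70.905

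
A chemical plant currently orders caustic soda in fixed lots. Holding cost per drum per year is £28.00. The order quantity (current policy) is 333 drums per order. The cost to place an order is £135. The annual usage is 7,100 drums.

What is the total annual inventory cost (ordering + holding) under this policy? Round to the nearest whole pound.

Orders/yr = 7,100/333 = 21.321; ordering cost = 21.321 × £135 = £2,878.38
Average inventory = 333/2 = 166.5; holding cost = 166.5 × £28 = £4,662.00
Total = £2,878.38 + £4,662.00 = £7,540.38

£7,540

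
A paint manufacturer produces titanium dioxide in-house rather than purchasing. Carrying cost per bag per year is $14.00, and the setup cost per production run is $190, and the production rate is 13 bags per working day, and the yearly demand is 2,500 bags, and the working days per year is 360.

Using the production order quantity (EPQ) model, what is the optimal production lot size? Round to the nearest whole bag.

d = 2,500/360 = 6.9444 bags/day;  effective holding cost H(1 − d/p) = 14·(1 − 6.9444/13) = 6.52137
Q* = √(2DS / H_eff) = √(2·2,500·190 / 6.52137) ≈ 381.67

382 bags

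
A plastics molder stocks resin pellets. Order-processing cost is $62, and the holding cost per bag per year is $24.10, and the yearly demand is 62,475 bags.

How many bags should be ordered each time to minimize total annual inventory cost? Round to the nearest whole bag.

567 bags

Q* = √(2·D·S / H) = √(2·62,475·62 / 24.1) = √321,448.1 ≈ 566.96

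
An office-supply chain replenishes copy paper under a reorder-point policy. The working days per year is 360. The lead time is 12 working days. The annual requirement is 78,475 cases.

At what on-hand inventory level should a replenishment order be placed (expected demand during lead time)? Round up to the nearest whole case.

2,616 cases

Daily demand d = 78,475 / 360 = 217.986 cases/day
Demand during lead time = 217.986 × 12 = 2,615.83
Reorder point = 2,615.83 → round up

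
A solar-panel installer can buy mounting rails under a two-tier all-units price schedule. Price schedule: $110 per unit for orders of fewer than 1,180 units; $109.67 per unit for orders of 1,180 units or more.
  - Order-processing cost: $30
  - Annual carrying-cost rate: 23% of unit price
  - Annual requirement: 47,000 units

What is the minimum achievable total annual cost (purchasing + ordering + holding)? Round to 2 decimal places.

$5,170,567.13

H₁ = 23%×$110 = $25.3000;  H₂ = 23%×$109.67 = $25.2241
EOQ₁ = √(2×47,000×30/25.3000) = 333.86  (< 1,180, feasible at tier 1)
EOQ₂ = √(2×47,000×30/25.2241) = 334.36  (< 1,180 → use Q = 1,180 at tier-2 price)
TC(tier 1 (EOQ₁), Q≈333.9) = $5,178,446.66
TC(tier 2, Q≈1,180.0) = $5,170,567.13
Minimum at tier 2: $5,170,567.13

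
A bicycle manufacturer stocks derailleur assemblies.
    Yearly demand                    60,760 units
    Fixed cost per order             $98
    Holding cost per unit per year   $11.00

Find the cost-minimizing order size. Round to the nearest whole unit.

EOQ = √(2DS/H) = √(2 × 60,760 × 98 / 11)
    = √(1,082,632.73) ≈ 1,040.50

1,040 units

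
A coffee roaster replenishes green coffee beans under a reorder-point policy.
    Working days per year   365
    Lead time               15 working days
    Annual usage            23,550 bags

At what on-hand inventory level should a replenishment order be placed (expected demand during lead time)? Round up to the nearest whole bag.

968 bags

Daily demand d = 23,550 / 365 = 64.521 bags/day
Demand during lead time = 64.521 × 15 = 967.81
Reorder point = 967.81 → round up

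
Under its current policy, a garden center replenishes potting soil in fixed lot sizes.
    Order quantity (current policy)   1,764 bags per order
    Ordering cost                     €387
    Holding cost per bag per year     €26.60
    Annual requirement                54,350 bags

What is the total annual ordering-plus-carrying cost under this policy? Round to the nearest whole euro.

Orders/yr = 54,350/1,764 = 30.811; ordering cost = 30.811 × €387 = €11,923.72
Average inventory = 1,764/2 = 882; holding cost = 882 × €26.6 = €23,461.20
Total = €11,923.72 + €23,461.20 = €35,384.92

€35,385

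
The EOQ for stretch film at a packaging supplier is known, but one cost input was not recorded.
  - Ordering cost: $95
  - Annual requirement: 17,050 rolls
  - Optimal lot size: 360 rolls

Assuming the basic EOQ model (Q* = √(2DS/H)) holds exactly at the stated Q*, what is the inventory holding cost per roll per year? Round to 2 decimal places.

Since Q* = (2DS/H)^½, squaring gives Q*²·H = 2DS.
H = 2DS / Q² = 2 × 17,050 × 95 / 360² = 24.9961

$25.00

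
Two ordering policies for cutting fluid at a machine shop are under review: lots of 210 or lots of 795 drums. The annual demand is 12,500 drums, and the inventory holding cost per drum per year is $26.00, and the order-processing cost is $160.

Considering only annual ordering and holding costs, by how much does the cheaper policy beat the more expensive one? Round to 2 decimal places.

$596.91

TC(Q) = (D/Q)S + (Q/2)H
TC(210) = (12,500/210)×160 + (210/2)×26 = $12,253.81
TC(795) = (12,500/795)×160 + (795/2)×26 = $12,850.72
Lots of 210 are cheaper by $596.91.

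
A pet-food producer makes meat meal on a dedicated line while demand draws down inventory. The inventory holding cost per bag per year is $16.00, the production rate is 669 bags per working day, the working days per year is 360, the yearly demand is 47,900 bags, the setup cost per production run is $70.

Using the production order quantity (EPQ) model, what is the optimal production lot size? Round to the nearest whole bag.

d = 47,900/360 = 133.0556 bags/day;  effective holding cost H(1 − d/p) = 16·(1 − 133.0556/669) = 12.81780
Q* = √(2DS / H_eff) = √(2·47,900·70 / 12.81780) ≈ 723.31

723 bags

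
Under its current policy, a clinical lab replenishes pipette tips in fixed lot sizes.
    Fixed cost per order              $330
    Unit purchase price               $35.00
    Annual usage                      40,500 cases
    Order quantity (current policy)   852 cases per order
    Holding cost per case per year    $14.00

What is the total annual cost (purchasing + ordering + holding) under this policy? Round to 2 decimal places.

Orders/yr = 40,500/852 = 47.535; ordering cost = 47.535 × $330 = $15,686.62
Average inventory = 852/2 = 426; holding cost = 426 × $14 = $5,964.00
Purchase cost = D·C = 40,500 × 35 = $1,417,500.00
Total = $15,686.62 + $5,964.00 + $1,417,500.00 = $1,439,150.62

$1,439,150.62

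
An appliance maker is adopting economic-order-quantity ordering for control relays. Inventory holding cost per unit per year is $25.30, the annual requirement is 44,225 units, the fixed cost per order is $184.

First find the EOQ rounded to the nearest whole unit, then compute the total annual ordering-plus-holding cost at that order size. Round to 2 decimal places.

$20,291.68

EOQ = √(2DS/H) = √(2 × 44,225 × 184 / 25.3)
    = √(643,272.73) ≈ 802.04 → Q = 802 units
Ordering: D/Q × S = 44,225/802 × $184 = $10,146.38
Holding:  Q/2 × H = 802/2 × $25.3 = $10,145.30
Total = $10,146.38 + $10,145.30 = $20,291.68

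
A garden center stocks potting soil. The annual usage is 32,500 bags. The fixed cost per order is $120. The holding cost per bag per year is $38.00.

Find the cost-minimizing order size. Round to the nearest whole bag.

EOQ = √(2DS/H) = √(2 × 32,500 × 120 / 38)
    = √(205,263.16) ≈ 453.06

453 bags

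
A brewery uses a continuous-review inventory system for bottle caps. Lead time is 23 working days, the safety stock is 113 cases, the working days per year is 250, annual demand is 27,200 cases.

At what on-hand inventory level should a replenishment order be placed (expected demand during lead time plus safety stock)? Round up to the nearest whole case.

2,616 cases

Daily demand d = 27,200 / 250 = 108.800 cases/day
Demand during lead time = 108.800 × 23 = 2,502.40
Reorder point = 2,502.40 + 113 = 2,615.40 → round up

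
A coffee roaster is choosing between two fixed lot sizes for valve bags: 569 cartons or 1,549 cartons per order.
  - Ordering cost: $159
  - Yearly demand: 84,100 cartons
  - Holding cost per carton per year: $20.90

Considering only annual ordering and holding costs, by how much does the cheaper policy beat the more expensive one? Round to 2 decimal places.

For each Q, cost = (D/Q)·S + (Q/2)·H.
TC(569) = (84,100/569)×159 + (569/2)×20.9 = $29,446.75
TC(1,549) = (84,100/1,549)×159 + (1,549/2)×20.9 = $24,819.65
|ΔTC| = |$29,446.75 − $24,819.65| = $4,627.10

$4,627.10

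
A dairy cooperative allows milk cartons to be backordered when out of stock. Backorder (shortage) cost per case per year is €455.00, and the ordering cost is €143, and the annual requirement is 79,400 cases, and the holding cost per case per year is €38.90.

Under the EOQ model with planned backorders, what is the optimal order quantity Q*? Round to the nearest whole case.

Q* = √(2DS/H) · √((H + b)/b)
   = √(2 × 79,400 × 143 / 38.9) · √((38.9 + 455) / 455)
   = 764.044 × 1.0419 ≈ 796.04

796 cases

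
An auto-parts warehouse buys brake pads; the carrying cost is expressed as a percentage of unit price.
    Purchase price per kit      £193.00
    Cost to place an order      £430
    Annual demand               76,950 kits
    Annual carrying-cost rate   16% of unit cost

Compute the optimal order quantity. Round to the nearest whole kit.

1,464 kits

Holding cost per kit per year: H = 16% × £193 = £30.8800
2DS/H = 2·76,950·430/30.88 = 2,143,037.56
EOQ = √2,143,037.56 ≈ 1,463.91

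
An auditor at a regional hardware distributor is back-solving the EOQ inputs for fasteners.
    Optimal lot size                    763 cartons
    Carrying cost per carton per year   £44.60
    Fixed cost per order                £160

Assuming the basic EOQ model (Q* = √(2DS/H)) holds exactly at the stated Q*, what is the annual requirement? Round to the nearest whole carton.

81,140 cartons per year

From Q* = √(2DS/H) ⇒ Q*² = 2DS/H.
D = Q²H / (2S) = 763² × 44.6 / (2 × 160) = 81,139.80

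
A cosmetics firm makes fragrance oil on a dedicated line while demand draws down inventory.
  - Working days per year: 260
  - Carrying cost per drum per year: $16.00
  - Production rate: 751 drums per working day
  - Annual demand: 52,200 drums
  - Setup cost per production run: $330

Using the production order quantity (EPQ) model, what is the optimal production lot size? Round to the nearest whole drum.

Daily demand d = 52,200/260 = 200.769; p = 751; 1 − d/p = 0.73266
EPQ = √(2DS / (H(1 − d/p)))
    = √(2 × 52,200 × 330 / (16 × 0.73266)) ≈ 1,714.33

1,714 drums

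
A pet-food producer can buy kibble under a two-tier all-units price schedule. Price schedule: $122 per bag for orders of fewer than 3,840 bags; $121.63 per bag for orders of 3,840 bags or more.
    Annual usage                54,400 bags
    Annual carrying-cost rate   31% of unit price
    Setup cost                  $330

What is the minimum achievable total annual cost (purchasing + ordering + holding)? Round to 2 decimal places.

$6,673,649.55

H₁ = 31%×$122 = $37.8200;  H₂ = 31%×$121.63 = $37.7053
EOQ₁ = √(2×54,400×330/37.8200) = 974.34  (< 3,840, feasible at tier 1)
EOQ₂ = √(2×54,400×330/37.7053) = 975.82  (< 3,840 → use Q = 3,840 at tier-2 price)
TC(tier 1 (EOQ₁), Q≈974.3) = $6,673,649.55
TC(tier 2, Q≈3,840.0) = $6,693,741.18
Minimum at tier 1 (EOQ₁): $6,673,649.55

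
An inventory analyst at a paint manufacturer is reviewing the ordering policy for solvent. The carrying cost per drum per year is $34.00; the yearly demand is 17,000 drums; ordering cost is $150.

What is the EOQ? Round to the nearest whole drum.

387 drums

2DS/H = 2·17,000·150/34 = 150,000.00
EOQ = √150,000.00 ≈ 387.30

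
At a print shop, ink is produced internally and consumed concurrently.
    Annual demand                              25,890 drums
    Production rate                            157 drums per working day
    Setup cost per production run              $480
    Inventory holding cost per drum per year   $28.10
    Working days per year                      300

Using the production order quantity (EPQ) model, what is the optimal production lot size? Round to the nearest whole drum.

Daily demand d = 25,890/300 = 86.300; p = 157; 1 − d/p = 0.45032
EPQ = √(2DS / (H(1 − d/p)))
    = √(2 × 25,890 × 480 / (28.1 × 0.45032)) ≈ 1,401.49

1,401 drums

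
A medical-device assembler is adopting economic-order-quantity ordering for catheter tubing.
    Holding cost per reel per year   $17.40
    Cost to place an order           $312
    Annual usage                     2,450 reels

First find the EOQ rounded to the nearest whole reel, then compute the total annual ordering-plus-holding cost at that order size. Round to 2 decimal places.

$5,157.63

Optimal lot size Q* = (2 × 2,450 × $312 / $17.4)^½ ≈ 296.42 → Q = 296 reels
Annual ordering cost = (D/Q)·S = (2,450/296) × 312 = $2,582.43
Annual holding cost  = (Q/2)·H = (296/2) × 17.4 = $2,575.20
Total = $2,582.43 + $2,575.20 = $5,157.63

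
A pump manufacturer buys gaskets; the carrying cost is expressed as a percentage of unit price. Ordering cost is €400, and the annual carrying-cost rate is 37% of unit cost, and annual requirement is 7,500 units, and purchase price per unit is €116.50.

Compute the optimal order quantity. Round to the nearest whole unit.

373 units

H = i·C = 0.37 × €116.5 = €43.1050 per unit-year
2DS/H = 2·7,500·400/43.105 = 139,194.99
EOQ = √139,194.99 ≈ 373.09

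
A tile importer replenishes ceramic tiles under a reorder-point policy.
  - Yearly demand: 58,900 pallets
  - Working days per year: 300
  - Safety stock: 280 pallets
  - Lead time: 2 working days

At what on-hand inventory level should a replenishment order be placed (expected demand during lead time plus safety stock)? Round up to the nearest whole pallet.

Daily demand d = 58,900 / 300 = 196.333 pallets/day
Demand during lead time = 196.333 × 2 = 392.67
Reorder point = 392.67 + 280 = 672.67 → round up

673 pallets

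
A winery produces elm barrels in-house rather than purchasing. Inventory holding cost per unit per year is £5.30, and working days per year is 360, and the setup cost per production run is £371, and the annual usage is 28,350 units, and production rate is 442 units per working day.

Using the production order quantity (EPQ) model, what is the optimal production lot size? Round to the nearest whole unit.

2,198 units

d = 28,350/360 = 78.7500 units/day;  effective holding cost H(1 − d/p) = 5.3·(1 − 78.7500/442) = 4.35571
Q* = √(2DS / H_eff) = √(2·28,350·371 / 4.35571) ≈ 2,197.60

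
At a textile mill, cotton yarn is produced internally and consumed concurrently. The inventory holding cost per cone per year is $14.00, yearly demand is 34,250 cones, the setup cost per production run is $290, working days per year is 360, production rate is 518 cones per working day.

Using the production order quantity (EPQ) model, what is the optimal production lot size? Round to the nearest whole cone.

1,318 cones

Daily demand d = 34,250/360 = 95.139; p = 518; 1 − d/p = 0.81633
EPQ = √(2DS / (H(1 − d/p)))
    = √(2 × 34,250 × 290 / (14 × 0.81633)) ≈ 1,318.40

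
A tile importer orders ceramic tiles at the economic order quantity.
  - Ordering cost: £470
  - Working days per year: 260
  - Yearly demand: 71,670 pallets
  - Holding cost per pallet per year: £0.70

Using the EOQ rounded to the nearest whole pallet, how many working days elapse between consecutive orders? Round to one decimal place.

Optimal lot size Q* = (2 × 71,670 × £470 / £0.7)^½ ≈ 9,810.33 → Q = 9,810 pallets
Days between orders = 260 / (D/Q) = 260 / 7.306 ≈ 35.588

35.6 days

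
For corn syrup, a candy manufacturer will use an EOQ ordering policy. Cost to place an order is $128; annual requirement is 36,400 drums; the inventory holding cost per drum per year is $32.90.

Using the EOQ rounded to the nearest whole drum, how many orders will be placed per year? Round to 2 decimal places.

EOQ = √(2DS/H) = √(2 × 36,400 × 128 / 32.9)
    = √(283,234.04) ≈ 532.20 → Q = 532
N = D/Q = 36,400/532 ≈ 68.421 orders/yr

68.42 orders per year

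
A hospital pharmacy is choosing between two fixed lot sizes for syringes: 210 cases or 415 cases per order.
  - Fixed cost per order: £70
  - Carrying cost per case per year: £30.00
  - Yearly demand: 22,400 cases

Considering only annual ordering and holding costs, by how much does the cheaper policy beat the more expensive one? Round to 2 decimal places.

TC(Q) = (D/Q)S + (Q/2)H
TC(210) = (22,400/210)×70 + (210/2)×30 = £10,616.67
TC(415) = (22,400/415)×70 + (415/2)×30 = £10,003.31
|ΔTC| = |£10,616.67 − £10,003.31| = £613.35

£613.35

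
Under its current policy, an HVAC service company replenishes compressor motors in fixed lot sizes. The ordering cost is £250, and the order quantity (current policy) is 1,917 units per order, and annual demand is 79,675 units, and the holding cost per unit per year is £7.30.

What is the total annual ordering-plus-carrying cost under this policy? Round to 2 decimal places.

£17,387.63

Orders/yr = 79,675/1,917 = 41.562; ordering cost = 41.562 × £250 = £10,390.58
Average inventory = 1,917/2 = 958.5; holding cost = 958.5 × £7.3 = £6,997.05
Total = £10,390.58 + £6,997.05 = £17,387.63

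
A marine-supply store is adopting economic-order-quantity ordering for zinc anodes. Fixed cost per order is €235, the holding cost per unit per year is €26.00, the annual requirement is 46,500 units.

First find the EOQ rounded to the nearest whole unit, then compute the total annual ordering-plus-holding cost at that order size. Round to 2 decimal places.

€23,837.58

Q* = √(2·D·S / H) = √(2·46,500·235 / 26) = √840,576.9 ≈ 916.83 → Q = 917 units
Orders/yr = 46,500/917 = 50.709; ordering cost = 50.709 × €235 = €11,916.58
Average inventory = 917/2 = 458.5; holding cost = 458.5 × €26 = €11,921.00
Total = €11,916.58 + €11,921.00 = €23,837.58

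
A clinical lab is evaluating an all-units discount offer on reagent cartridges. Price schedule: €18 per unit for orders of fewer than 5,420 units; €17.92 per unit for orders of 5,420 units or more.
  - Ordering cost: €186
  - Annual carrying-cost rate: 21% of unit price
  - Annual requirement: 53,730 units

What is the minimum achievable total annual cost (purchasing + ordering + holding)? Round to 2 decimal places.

H₁ = 21%×€18 = €3.7800;  H₂ = 21%×€17.92 = €3.7632
EOQ₁ = √(2×53,730×186/3.7800) = 2,299.50  (< 5,420, feasible at tier 1)
EOQ₂ = √(2×53,730×186/3.7632) = 2,304.63  (< 5,420 → use Q = 5,420 at tier-2 price)
TC(tier 1 (EOQ₁), Q≈2,299.5) = €975,832.12
TC(tier 2, Q≈5,420.0) = €974,883.74
Minimum at tier 2: €974,883.74

€974,883.74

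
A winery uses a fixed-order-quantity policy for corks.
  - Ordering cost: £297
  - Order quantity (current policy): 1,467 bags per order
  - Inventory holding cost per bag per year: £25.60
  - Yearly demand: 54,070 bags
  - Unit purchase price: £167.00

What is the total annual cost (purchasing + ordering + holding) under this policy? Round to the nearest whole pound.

£9,059,414

Ordering: D/Q × S = 54,070/1,467 × £297 = £10,946.69
Holding:  Q/2 × H = 1,467/2 × £25.6 = £18,777.60
Purchase cost = D·C = 54,070 × 167 = £9,029,690.00
Total = £10,946.69 + £18,777.60 + £9,029,690.00 = £9,059,414.29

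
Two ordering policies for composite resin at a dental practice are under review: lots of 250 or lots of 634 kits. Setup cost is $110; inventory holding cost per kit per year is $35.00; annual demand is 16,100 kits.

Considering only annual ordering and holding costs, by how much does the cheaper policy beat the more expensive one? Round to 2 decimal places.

$2,429.38

TC(Q) = (D/Q)S + (Q/2)H
TC(250) = (16,100/250)×110 + (250/2)×35 = $11,459.00
TC(634) = (16,100/634)×110 + (634/2)×35 = $13,888.38
Cheaper: Q = 250.  Difference = $2,429.38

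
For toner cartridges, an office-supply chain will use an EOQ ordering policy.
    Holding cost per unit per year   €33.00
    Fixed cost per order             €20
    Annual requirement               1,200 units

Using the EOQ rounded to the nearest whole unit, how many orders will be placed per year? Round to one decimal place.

Q* = √(2·D·S / H) = √(2·1,200·20 / 33) = √1,454.5 ≈ 38.14 → Q = 38
N = D/Q = 1,200/38 ≈ 31.579 orders/yr

31.6 orders per year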